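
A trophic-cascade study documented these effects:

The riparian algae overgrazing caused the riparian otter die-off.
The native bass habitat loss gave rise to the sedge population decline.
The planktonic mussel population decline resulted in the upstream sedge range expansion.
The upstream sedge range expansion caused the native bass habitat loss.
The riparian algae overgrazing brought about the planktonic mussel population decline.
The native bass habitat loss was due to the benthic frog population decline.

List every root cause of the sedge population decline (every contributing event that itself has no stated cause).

the benthic frog population decline, the riparian algae overgrazing

Tracing upstream from the sedge population decline: the sedge population decline ← the native bass habitat loss ← the upstream sedge range expansion ← the planktonic mussel population decline ← the riparian algae overgrazing.
A separate upstream branch: the sedge population decline ← the native bass habitat loss ← the benthic frog population decline.
Each of those chain origins has no stated cause.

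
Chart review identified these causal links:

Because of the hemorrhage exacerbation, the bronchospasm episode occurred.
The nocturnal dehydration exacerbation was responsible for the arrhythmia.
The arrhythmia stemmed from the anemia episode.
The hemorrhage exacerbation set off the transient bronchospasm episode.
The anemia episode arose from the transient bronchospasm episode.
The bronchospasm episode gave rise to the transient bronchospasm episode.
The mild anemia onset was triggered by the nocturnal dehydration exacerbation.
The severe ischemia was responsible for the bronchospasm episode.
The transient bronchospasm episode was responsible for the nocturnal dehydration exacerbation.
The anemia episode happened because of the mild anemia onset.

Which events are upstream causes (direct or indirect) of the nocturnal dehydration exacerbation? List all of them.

the bronchospasm episode, the hemorrhage exacerbation, the severe ischemia, the transient bronchospasm episode

Immediate cause of the nocturnal dehydration exacerbation: the transient bronchospasm episode.
Further upstream: the hemorrhage exacerbation, the bronchospasm episode, the severe ischemia.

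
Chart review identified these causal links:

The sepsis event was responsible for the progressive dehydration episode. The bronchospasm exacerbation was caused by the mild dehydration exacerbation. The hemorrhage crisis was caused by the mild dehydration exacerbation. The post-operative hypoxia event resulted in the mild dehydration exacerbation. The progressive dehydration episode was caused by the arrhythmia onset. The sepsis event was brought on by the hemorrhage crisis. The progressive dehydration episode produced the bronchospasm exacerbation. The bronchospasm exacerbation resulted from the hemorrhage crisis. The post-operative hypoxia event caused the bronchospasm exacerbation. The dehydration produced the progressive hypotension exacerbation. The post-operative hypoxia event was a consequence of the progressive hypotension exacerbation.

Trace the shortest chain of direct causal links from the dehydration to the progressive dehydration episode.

the dehydration → the progressive hypotension exacerbation → the post-operative hypoxia event → the mild dehydration exacerbation → the hemorrhage crisis → the sepsis event → the progressive dehydration episode

the dehydration → the progressive hypotension exacerbation
the progressive hypotension exacerbation → the post-operative hypoxia event
the post-operative hypoxia event → the mild dehydration exacerbation
the mild dehydration exacerbation → the hemorrhage crisis
the hemorrhage crisis → the sepsis event
the sepsis event → the progressive dehydration episode
Length: 6 steps.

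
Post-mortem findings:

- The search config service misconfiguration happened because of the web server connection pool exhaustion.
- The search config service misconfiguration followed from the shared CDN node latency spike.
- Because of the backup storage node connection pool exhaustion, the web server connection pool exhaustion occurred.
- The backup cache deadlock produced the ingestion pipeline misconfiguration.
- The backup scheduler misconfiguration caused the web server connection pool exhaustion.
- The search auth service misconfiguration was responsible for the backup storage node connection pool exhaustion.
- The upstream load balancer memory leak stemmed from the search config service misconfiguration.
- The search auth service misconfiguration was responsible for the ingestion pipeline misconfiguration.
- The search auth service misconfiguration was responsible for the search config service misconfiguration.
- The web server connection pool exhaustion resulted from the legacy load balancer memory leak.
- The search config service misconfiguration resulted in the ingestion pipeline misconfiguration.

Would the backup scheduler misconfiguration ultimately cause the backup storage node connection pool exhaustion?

No

The backup scheduler misconfiguration leads to the web server connection pool exhaustion, the search config service misconfiguration, the ingestion pipeline misconfiguration, the upstream load balancer memory leak; the backup storage node connection pool exhaustion is not among them.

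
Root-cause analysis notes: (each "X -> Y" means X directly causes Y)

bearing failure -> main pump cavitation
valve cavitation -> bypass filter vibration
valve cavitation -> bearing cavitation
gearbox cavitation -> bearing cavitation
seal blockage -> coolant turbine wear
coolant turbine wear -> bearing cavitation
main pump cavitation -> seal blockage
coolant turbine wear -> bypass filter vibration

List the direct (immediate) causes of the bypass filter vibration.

the coolant turbine wear, the valve cavitation

Upstream contributors include the bearing failure, the main pump cavitation, the seal blockage, but only the coolant turbine wear, the valve cavitation feed directly into the bypass filter vibration.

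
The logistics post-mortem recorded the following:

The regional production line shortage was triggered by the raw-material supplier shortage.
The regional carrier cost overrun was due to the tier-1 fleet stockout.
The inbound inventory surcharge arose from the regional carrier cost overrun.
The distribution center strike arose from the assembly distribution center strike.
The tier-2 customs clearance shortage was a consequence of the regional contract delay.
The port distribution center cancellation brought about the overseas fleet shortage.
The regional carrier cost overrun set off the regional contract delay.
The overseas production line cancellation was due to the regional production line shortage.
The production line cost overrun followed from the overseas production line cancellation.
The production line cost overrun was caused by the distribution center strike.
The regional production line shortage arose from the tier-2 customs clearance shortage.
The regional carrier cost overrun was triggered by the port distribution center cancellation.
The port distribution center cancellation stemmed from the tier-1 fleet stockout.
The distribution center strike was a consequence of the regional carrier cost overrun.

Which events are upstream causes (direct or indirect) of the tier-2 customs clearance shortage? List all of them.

Immediate cause of the tier-2 customs clearance shortage: the regional contract delay.
Further upstream: the tier-1 fleet stockout, the port distribution center cancellation, the regional carrier cost overrun.

the port distribution center cancellation, the regional carrier cost overrun, the regional contract delay, the tier-1 fleet stockout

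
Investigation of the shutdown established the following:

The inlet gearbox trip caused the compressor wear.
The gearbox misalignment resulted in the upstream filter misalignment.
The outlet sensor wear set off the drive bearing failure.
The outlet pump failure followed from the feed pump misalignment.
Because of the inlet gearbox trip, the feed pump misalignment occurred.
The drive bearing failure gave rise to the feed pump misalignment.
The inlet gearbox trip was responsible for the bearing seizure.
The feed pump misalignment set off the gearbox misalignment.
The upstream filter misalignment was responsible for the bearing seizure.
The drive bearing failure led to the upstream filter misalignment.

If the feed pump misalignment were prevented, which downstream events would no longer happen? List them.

Downstream of the feed pump misalignment: the gearbox misalignment, the upstream filter misalignment, the bearing seizure, the outlet pump failure.
Of those, still caused via another path: the upstream filter misalignment, the bearing seizure.
The remainder have no surviving cause.

the gearbox misalignment, the outlet pump failure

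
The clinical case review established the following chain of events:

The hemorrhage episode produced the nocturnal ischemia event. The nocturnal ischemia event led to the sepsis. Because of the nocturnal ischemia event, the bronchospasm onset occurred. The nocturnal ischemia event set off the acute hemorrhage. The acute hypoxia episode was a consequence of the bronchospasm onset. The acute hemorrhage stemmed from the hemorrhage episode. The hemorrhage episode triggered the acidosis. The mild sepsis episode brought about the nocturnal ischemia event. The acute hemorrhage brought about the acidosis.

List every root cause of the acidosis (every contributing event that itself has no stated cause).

the hemorrhage episode, the mild sepsis episode

Tracing upstream from the acidosis: the acidosis ← the acute hemorrhage ← the nocturnal ischemia event ← the mild sepsis episode.
A separate upstream branch: the acidosis ← the hemorrhage episode.
Each of those chain origins has no stated cause.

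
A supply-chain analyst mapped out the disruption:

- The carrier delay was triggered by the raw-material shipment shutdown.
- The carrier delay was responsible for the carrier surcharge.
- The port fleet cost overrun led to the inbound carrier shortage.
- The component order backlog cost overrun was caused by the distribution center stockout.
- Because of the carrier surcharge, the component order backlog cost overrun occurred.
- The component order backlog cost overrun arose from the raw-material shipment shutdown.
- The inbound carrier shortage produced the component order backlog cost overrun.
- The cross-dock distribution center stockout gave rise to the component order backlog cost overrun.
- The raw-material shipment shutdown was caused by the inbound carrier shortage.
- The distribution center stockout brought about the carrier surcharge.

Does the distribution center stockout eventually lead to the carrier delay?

No

The distribution center stockout leads to the carrier surcharge, the component order backlog cost overrun; the carrier delay is not among them.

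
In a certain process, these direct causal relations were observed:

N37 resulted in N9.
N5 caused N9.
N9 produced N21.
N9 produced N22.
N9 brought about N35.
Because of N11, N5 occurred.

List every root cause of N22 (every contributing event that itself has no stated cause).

N11, N37

Tracing upstream from N22: N22 ← N9 ← N5 ← N11.
A separate upstream branch: N22 ← N9 ← N37.
Each of those chain origins has no stated cause.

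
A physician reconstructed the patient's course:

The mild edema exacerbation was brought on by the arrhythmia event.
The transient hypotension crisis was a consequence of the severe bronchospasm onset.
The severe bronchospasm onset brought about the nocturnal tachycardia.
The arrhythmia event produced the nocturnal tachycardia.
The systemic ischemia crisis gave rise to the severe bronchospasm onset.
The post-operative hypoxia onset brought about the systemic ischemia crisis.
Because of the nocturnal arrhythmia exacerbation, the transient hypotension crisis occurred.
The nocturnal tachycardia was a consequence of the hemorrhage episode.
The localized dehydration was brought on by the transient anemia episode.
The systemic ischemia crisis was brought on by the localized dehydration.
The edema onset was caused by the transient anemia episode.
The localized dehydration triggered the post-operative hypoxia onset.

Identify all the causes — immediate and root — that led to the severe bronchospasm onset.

Immediate cause of the severe bronchospasm onset: the systemic ischemia crisis.
Further upstream: the transient anemia episode, the localized dehydration, the post-operative hypoxia onset.

the localized dehydration, the post-operative hypoxia onset, the systemic ischemia crisis, the transient anemia episode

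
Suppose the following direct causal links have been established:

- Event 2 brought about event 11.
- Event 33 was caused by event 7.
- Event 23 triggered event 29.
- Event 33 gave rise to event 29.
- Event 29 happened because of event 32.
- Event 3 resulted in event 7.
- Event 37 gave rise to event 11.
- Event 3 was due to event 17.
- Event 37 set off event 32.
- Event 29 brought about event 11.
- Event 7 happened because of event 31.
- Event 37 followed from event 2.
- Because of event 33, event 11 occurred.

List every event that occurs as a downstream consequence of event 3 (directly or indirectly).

event 11, event 29, event 33, event 7

Direct effects: event 7.
2 steps out: event 33.
3 steps out: event 29, event 11.
Not reachable from it: event 2, event 37, event 31, event 32, event 17, event 23.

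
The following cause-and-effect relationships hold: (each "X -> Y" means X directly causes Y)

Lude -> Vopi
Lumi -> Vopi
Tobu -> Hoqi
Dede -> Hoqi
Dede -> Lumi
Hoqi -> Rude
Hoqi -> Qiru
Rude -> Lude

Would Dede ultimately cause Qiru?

Yes

There is a causal chain: Dede → Hoqi → Qiru.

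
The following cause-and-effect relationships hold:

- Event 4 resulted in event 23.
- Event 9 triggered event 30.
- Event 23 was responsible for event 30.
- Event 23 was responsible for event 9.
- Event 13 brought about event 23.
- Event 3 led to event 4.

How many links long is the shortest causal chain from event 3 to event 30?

Shortest chain: event 3 → event 4 → event 23 → event 30.

3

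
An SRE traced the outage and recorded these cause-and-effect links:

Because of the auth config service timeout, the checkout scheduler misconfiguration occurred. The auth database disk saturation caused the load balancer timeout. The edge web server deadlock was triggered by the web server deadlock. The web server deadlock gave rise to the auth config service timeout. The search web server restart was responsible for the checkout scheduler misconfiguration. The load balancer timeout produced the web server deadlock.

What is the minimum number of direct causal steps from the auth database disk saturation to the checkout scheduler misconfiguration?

Shortest chain: the auth database disk saturation → the load balancer timeout → the web server deadlock → the auth config service timeout → the checkout scheduler misconfiguration.

4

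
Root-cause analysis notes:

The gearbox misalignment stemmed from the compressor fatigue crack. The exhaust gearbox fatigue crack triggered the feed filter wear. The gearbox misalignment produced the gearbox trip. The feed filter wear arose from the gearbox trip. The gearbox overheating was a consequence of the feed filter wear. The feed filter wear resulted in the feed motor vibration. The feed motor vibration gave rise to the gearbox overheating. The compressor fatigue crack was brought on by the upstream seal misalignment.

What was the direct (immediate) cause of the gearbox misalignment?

Upstream contributors include the upstream seal misalignment, but only the compressor fatigue crack feeds directly into the gearbox misalignment.

the compressor fatigue crack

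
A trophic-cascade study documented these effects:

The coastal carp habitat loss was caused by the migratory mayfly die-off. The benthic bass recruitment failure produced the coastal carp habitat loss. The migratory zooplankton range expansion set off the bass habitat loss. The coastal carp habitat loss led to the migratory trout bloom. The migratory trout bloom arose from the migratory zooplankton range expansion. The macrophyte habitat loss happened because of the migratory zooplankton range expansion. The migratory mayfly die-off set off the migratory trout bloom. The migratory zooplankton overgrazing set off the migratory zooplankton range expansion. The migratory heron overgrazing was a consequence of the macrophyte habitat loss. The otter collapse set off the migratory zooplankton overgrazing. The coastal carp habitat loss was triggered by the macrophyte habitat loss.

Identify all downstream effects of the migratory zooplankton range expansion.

the bass habitat loss, the coastal carp habitat loss, the macrophyte habitat loss, the migratory heron overgrazing, the migratory trout bloom

Direct effects: the macrophyte habitat loss, the bass habitat loss, the migratory trout bloom.
2 steps out: the migratory heron overgrazing, the coastal carp habitat loss.
Not reachable from it: the otter collapse, the migratory zooplankton overgrazing, the migratory mayfly die-off, the benthic bass recruitment failure.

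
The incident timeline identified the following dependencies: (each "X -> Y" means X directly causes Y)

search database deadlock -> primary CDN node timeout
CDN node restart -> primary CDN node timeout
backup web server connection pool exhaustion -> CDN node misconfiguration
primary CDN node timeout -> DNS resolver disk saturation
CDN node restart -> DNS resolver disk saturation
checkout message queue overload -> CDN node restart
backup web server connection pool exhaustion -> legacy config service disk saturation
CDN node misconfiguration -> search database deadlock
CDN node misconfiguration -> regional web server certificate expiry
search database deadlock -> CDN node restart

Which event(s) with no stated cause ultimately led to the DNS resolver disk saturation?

Tracing upstream from the DNS resolver disk saturation: the DNS resolver disk saturation ← the CDN node restart ← the search database deadlock ← the CDN node misconfiguration ← the backup web server connection pool exhaustion.
A separate upstream branch: the DNS resolver disk saturation ← the CDN node restart ← the checkout message queue overload.
Each of those chain origins has no stated cause.

the backup web server connection pool exhaustion, the checkout message queue overload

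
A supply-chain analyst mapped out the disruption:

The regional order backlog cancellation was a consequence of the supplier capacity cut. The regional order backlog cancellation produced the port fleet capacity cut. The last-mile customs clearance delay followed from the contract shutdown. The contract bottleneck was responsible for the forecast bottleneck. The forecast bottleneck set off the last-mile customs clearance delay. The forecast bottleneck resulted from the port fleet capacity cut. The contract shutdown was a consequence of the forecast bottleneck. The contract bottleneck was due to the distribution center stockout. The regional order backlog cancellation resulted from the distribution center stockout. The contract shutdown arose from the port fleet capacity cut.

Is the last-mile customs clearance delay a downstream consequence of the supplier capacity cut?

There is a causal chain: the supplier capacity cut → the regional order backlog cancellation → the port fleet capacity cut → the forecast bottleneck → the last-mile customs clearance delay.

Yes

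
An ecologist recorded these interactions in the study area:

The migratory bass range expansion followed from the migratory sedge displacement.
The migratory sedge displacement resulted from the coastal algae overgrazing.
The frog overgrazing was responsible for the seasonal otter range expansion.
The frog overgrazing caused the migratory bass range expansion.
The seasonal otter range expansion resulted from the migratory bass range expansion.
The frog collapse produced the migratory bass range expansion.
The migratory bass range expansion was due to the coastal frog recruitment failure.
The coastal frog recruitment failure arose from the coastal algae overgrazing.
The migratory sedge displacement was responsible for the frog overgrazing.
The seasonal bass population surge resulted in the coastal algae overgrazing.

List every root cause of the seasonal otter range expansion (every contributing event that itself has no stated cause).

the frog collapse, the seasonal bass population surge

Tracing upstream from the seasonal otter range expansion: the seasonal otter range expansion ← the frog overgrazing ← the migratory sedge displacement ← the coastal algae overgrazing ← the seasonal bass population surge.
A separate upstream branch: the seasonal otter range expansion ← the migratory bass range expansion ← the frog collapse.
Each of those chain origins has no stated cause.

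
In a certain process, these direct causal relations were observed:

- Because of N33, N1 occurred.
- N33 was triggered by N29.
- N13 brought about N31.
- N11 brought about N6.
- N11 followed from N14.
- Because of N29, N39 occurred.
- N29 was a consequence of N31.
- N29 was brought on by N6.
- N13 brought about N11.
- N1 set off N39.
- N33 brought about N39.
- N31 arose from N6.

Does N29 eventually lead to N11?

No

N29 leads to N33, N1, N39; N11 is not among them.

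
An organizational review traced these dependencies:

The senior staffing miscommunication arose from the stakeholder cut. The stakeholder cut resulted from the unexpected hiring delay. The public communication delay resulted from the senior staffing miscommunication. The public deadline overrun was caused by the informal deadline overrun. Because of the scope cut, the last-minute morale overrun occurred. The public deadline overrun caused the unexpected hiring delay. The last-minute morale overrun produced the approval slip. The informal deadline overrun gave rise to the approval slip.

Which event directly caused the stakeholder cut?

Upstream contributors include the informal deadline overrun, the public deadline overrun, but only the unexpected hiring delay feeds directly into the stakeholder cut.

the unexpected hiring delay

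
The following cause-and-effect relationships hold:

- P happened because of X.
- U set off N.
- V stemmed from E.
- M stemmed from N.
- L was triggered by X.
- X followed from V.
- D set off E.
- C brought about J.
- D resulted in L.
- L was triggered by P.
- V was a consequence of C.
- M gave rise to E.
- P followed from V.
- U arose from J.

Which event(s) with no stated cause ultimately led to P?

C, D

Tracing upstream from P: P ← V ← C.
A separate upstream branch: P ← V ← E ← D.
Each of those chain origins has no stated cause.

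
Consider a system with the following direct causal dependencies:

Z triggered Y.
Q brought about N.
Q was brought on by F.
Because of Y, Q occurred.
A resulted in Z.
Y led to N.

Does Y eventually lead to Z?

No

Y leads to Q, N; Z is not among them.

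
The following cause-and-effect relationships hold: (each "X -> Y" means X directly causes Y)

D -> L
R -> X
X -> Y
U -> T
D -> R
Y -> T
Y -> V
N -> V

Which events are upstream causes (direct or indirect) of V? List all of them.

D, N, R, X, Y

Immediate causes of V: N, Y.
Further upstream: D, R, X.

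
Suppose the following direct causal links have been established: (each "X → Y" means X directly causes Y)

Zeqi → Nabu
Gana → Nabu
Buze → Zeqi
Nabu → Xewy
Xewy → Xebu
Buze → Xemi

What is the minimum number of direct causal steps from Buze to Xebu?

4

Shortest chain: Buze → Zeqi → Nabu → Xewy → Xebu.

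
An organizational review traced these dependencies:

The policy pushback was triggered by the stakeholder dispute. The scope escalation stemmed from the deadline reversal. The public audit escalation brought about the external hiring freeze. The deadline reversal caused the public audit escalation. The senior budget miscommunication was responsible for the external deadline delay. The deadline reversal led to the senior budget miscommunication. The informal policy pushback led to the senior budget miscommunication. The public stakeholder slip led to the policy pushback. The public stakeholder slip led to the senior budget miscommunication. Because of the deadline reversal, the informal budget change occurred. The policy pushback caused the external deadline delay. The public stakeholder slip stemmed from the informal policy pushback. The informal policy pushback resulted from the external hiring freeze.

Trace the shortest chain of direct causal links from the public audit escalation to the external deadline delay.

the public audit escalation → the external hiring freeze
the external hiring freeze → the informal policy pushback
the informal policy pushback → the senior budget miscommunication
the senior budget miscommunication → the external deadline delay
Length: 4 steps.

the public audit escalation → the external hiring freeze → the informal policy pushback → the senior budget miscommunication → the external deadline delay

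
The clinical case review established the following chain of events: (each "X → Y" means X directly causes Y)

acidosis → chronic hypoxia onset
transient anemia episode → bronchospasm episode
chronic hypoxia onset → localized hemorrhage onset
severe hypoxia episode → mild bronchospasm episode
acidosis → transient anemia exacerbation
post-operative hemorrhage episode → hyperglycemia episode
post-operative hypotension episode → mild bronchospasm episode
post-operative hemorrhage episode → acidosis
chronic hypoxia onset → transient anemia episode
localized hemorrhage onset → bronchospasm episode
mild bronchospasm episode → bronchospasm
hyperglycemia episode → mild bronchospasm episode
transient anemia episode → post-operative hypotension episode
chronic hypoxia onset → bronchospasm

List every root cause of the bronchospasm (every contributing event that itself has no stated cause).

Tracing upstream from the bronchospasm: the bronchospasm ← the chronic hypoxia onset ← the acidosis ← the post-operative hemorrhage episode.
A separate upstream branch: the bronchospasm ← the mild bronchospasm episode ← the severe hypoxia episode.
Each of those chain origins has no stated cause.

the post-operative hemorrhage episode, the severe hypoxia episode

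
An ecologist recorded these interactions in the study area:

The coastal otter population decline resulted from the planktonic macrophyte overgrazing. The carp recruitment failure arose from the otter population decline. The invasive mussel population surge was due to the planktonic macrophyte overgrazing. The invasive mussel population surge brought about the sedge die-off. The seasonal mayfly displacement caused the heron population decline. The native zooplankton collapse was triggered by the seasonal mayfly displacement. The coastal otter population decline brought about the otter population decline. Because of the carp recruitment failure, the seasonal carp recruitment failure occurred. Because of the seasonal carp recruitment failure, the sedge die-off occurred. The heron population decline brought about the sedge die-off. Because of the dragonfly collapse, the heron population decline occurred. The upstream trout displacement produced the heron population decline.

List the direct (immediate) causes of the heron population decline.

the dragonfly collapse, the seasonal mayfly displacement, the upstream trout displacement

the dragonfly collapse, the seasonal mayfly displacement, the upstream trout displacement → the heron population decline with nothing further upstream stated.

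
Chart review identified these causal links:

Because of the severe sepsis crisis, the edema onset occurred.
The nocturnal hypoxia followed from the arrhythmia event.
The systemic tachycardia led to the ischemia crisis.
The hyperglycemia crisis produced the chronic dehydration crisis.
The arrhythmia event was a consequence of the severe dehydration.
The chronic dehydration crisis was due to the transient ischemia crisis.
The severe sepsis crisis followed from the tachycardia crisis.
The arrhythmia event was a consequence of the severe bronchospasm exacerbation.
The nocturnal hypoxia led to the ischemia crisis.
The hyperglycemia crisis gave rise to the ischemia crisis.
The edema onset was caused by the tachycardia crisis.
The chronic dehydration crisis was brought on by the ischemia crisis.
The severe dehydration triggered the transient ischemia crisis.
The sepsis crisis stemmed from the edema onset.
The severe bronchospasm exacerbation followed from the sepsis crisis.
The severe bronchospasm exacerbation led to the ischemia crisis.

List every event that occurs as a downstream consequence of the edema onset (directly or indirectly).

the arrhythmia event, the chronic dehydration crisis, the ischemia crisis, the nocturnal hypoxia, the sepsis crisis, the severe bronchospasm exacerbation

Direct effects: the sepsis crisis.
2 steps out: the severe bronchospasm exacerbation.
3 steps out: the arrhythmia event, the ischemia crisis.
4 steps out: the nocturnal hypoxia, the chronic dehydration crisis.
Not reachable from it: the hyperglycemia crisis, the tachycardia crisis, the severe sepsis crisis, the systemic tachycardia, the severe dehydration, the transient ischemia crisis.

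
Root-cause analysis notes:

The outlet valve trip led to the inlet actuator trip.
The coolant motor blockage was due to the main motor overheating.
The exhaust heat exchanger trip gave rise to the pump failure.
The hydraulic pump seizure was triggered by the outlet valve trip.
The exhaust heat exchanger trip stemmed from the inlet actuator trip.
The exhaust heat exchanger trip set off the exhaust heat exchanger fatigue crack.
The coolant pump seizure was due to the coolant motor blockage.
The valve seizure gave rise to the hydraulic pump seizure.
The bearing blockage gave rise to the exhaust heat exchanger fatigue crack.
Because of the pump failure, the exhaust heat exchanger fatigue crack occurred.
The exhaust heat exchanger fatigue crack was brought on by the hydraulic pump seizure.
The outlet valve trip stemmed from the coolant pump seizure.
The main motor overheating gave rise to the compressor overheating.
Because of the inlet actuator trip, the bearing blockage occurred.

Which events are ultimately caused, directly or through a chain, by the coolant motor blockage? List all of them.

the bearing blockage, the coolant pump seizure, the exhaust heat exchanger fatigue crack, the exhaust heat exchanger trip, the hydraulic pump seizure, the inlet actuator trip, the outlet valve trip, the pump failure

Direct effects: the coolant pump seizure.
2 steps out: the outlet valve trip.
3 steps out: the hydraulic pump seizure, the inlet actuator trip.
4 steps out: the exhaust heat exchanger trip, the bearing blockage, the exhaust heat exchanger fatigue crack.
5 steps out: the pump failure.
Not reachable from it: the main motor overheating, the compressor overheating, the valve seizure.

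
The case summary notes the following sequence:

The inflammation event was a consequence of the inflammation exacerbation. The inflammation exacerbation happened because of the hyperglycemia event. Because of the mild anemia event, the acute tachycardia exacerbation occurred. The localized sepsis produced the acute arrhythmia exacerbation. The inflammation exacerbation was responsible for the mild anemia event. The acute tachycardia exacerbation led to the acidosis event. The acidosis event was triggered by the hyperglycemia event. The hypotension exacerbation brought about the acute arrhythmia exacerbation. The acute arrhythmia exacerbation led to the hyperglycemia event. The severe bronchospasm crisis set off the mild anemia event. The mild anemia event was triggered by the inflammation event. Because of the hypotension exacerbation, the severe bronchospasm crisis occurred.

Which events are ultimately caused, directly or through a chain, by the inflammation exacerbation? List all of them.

Direct effects: the inflammation event, the mild anemia event.
2 steps out: the acute tachycardia exacerbation.
3 steps out: the acidosis event.
Not reachable from it: the hypotension exacerbation, the acute arrhythmia exacerbation, the hyperglycemia event, the severe bronchospasm crisis, the localized sepsis.

the acidosis event, the acute tachycardia exacerbation, the inflammation event, the mild anemia event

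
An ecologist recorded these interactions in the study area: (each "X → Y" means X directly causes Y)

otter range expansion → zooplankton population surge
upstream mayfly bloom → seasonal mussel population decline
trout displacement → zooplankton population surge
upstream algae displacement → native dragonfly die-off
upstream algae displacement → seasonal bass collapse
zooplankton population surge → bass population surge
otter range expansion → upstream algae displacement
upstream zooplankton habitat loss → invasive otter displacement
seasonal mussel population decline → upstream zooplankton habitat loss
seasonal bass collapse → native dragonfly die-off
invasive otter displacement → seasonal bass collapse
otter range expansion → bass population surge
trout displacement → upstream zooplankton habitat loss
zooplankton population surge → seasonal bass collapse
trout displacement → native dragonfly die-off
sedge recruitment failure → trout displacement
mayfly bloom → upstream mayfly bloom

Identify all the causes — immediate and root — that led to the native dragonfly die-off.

Immediate causes of the native dragonfly die-off: the upstream algae displacement, the trout displacement, the seasonal bass collapse.
Further upstream: the otter range expansion, the sedge recruitment failure, the mayfly bloom, the upstream mayfly bloom, the seasonal mussel population decline, the upstream zooplankton habitat loss, the zooplankton population surge, the invasive otter displacement.

the invasive otter displacement, the mayfly bloom, the otter range expansion, the seasonal bass collapse, the seasonal mussel population decline, the sedge recruitment failure, the trout displacement, the upstream algae displacement, the upstream mayfly bloom, the upstream zooplankton habitat loss, the zooplankton population surge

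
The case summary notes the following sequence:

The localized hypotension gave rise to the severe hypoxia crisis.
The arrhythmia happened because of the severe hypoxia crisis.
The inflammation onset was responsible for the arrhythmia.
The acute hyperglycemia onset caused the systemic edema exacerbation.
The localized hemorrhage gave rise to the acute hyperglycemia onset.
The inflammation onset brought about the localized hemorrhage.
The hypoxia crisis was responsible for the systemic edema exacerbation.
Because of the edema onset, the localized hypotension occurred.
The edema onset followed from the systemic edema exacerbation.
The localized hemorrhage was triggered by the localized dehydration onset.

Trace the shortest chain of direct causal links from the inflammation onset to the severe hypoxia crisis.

the inflammation onset → the localized hemorrhage → the acute hyperglycemia onset → the systemic edema exacerbation → the edema onset → the localized hypotension → the severe hypoxia crisis

the inflammation onset → the localized hemorrhage
the localized hemorrhage → the acute hyperglycemia onset
the acute hyperglycemia onset → the systemic edema exacerbation
the systemic edema exacerbation → the edema onset
the edema onset → the localized hypotension
the localized hypotension → the severe hypoxia crisis
Length: 6 steps.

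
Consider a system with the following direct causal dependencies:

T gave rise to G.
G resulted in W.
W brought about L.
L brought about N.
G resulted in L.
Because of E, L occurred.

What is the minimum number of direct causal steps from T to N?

Shortest chain: T → G → L → N.

3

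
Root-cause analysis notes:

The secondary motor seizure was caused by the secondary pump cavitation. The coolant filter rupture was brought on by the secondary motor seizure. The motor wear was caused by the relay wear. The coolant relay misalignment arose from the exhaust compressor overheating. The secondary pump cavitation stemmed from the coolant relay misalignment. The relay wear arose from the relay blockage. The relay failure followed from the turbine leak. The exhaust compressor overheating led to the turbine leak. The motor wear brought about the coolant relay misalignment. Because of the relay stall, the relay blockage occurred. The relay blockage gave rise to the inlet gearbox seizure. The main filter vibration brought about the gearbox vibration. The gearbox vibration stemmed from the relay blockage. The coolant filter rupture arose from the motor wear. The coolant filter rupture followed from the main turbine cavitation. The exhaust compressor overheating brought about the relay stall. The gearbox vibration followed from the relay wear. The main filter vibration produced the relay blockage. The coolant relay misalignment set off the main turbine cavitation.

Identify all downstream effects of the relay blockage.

the coolant filter rupture, the coolant relay misalignment, the gearbox vibration, the inlet gearbox seizure, the main turbine cavitation, the motor wear, the relay wear, the secondary motor seizure, the secondary pump cavitation

Direct effects: the relay wear, the gearbox vibration, the inlet gearbox seizure.
2 steps out: the motor wear.
3 steps out: the coolant relay misalignment, the coolant filter rupture.
4 steps out: the main turbine cavitation, the secondary pump cavitation.
5 steps out: the secondary motor seizure.
Not reachable from it: the exhaust compressor overheating, the relay stall, the turbine leak, the main filter vibration, the relay failure.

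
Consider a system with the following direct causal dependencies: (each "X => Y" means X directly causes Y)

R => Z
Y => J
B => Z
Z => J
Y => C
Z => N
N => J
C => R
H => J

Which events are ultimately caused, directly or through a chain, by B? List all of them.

Direct effects: Z.
2 steps out: N, J.
Not reachable from it: Y, C, H, R.

J, N, Z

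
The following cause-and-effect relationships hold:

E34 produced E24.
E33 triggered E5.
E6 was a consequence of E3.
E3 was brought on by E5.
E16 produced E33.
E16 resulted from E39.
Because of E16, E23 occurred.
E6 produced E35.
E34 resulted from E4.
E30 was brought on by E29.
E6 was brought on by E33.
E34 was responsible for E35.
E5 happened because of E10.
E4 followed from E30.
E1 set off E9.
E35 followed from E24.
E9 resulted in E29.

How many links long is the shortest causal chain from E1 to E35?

6

Shortest chain: E1 → E9 → E29 → E30 → E4 → E34 → E35.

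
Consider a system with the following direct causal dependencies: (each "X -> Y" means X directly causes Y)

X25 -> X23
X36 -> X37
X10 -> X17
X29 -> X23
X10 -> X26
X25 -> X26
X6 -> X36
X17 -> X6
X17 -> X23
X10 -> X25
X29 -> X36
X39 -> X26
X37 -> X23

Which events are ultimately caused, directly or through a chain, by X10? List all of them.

Direct effects: X25, X17, X26.
2 steps out: X6, X23.
3 steps out: X36.
4 steps out: X37.
Not reachable from it: X39, X29.

X17, X23, X25, X26, X36, X37, X6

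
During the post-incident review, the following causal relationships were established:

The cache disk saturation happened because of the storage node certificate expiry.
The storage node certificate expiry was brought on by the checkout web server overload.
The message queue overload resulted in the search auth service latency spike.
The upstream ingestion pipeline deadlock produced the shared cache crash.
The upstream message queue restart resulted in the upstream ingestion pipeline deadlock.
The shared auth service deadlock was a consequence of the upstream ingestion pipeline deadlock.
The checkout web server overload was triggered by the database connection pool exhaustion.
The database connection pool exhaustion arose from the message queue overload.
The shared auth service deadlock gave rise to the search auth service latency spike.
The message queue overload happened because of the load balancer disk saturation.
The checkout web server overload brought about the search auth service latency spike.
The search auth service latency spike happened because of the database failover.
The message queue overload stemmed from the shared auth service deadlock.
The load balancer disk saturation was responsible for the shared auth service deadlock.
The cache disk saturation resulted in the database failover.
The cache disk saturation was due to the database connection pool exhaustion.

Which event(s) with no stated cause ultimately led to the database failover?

Tracing upstream from the database failover: the database failover ← the cache disk saturation ← the database connection pool exhaustion ← the message queue overload ← the load balancer disk saturation.
A separate upstream branch: the database failover ← the cache disk saturation ← the database connection pool exhaustion ← the message queue overload ← the shared auth service deadlock ← the upstream ingestion pipeline deadlock ← the upstream message queue restart.
Each of those chain origins has no stated cause.

the load balancer disk saturation, the upstream message queue restart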